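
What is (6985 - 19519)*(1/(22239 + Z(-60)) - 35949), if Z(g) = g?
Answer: 3331173170860/7393 ≈ 4.5058e+8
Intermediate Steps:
(6985 - 19519)*(1/(22239 + Z(-60)) - 35949) = (6985 - 19519)*(1/(22239 - 60) - 35949) = -12534*(1/22179 - 35949) = -12534*(-797312870/22179) = 3331173170860/7393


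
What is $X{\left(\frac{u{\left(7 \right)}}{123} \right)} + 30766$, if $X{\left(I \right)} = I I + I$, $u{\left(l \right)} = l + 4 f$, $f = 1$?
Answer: $\frac{465460288}{15129} \approx 30766.0$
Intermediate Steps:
$u{\left(l \right)} = 4 + l$ ($u{\left(l \right)} = l + 4 \cdot 1 = l + 4 = 4 + l$)
$X{\left(I \right)} = I + I^{2}$ ($X{\left(I \right)} = I^{2} + I = I + I^{2}$)
$X{\left(\frac{u{\left(7 \right)}}{123} \right)} + 30766 = \frac{4 + 7}{123} \left(1 + \frac{4 + 7}{123}\right) + 30766 = 11 \cdot \frac{1}{123} \left(1 + 11 \cdot \frac{1}{123}\right) + 30766 = \frac{11 \left(1 + \frac{11}{123}\right)}{123} + 30766 = \frac{11}{123} \cdot \frac{134}{123} + 30766 = \frac{1474}{15129} + 30766 = \frac{465460288}{15129}$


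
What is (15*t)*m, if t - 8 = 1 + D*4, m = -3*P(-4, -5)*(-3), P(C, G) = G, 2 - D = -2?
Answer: -16875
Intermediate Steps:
D = 4 (D = 2 - 1*(-2) = 2 + 2 = 4)
m = -45 (m = -3*(-5)*(-3) = 15*(-3) = -45)
t = 25 (t = 8 + (1 + 4*4) = 8 + (1 + 16) = 8 + 17 = 25)
(15*t)*m = (15*25)*(-45) = 375*(-45) = -16875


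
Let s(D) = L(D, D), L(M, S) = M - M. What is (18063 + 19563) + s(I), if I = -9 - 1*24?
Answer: 37626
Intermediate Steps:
I = -33 (I = -9 - 24 = -33)
L(M, S) = 0
s(D) = 0
(18063 + 19563) + s(I) = (18063 + 19563) + 0 = 37626 + 0 = 37626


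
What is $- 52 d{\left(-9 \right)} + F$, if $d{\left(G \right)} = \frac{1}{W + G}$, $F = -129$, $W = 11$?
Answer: $-155$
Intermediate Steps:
$d{\left(G \right)} = \frac{1}{11 + G}$
$- 52 d{\left(-9 \right)} + F = - \frac{52}{11 - 9} - 129 = - \frac{52}{2} - 129 = \left(-52\right) \frac{1}{2} - 129 = -26 - 129 = -155$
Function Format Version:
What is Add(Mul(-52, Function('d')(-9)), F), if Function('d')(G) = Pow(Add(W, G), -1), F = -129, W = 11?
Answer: -155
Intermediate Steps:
Function('d')(G) = Pow(Add(11, G), -1)
Add(Mul(-52, Function('d')(-9)), F) = Add(Mul(-52, Pow(Add(11, -9), -1)), -129) = Add(Mul(-52, Pow(2, -1)), -129) = Add(Mul(-52, Rational(1, 2)), -129) = Add(-26, -129) = -155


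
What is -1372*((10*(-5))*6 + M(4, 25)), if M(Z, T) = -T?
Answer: 445900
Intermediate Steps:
-1372*((10*(-5))*6 + M(4, 25)) = -1372*((10*(-5))*6 - 1*25) = -1372*(-50*6 - 25) = -1372*(-300 - 25) = -1372*(-325) = 445900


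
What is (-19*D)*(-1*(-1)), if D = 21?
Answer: -399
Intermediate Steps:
(-19*D)*(-1*(-1)) = (-19*21)*(-1*(-1)) = -399*1 = -399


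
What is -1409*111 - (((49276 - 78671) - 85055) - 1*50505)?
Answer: 8556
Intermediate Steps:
-1409*111 - (((49276 - 78671) - 85055) - 1*50505) = -156399 - ((-29395 - 85055) - 50505) = -156399 - (-114450 - 50505) = -156399 - 1*(-164955) = -156399 + 164955 = 8556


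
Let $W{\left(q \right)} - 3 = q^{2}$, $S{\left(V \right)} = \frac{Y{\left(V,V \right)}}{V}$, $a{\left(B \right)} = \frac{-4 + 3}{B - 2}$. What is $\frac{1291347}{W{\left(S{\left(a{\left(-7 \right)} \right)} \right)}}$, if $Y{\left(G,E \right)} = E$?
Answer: $\frac{1291347}{4} \approx 3.2284 \cdot 10^{5}$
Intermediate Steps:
$a{\left(B \right)} = - \frac{1}{-2 + B}$
$S{\left(V \right)} = 1$ ($S{\left(V \right)} = \frac{V}{V} = 1$)
$W{\left(q \right)} = 3 + q^{2}$
$\frac{1291347}{W{\left(S{\left(a{\left(-7 \right)} \right)} \right)}} = \frac{1291347}{3 + 1^{2}} = \frac{1291347}{3 + 1} = \frac{1291347}{4}$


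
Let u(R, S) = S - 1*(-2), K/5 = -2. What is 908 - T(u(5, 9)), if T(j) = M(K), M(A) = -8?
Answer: 916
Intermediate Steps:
K = -10 (K = 5*(-2) = -10)
u(R, S) = 2 + S (u(R, S) = S + 2 = 2 + S)
T(j) = -8
908 - T(u(5, 9)) = 908 - 1*(-8) = 908 + 8 = 916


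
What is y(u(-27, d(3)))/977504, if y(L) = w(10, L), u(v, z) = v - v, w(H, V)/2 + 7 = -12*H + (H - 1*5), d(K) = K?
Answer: -61/244376 ≈ -0.00024962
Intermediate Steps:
w(H, V) = -24 - 22*H (w(H, V) = -14 + 2*(-12*H + (H - 1*5)) = -14 + 2*(-12*H + (H - 5)) = -14 + 2*(-12*H + (-5 + H)) = -14 + 2*(-5 - 11*H) = -14 + (-10 - 22*H) = -24 - 22*H)
u(v, z) = 0
y(L) = -244 (y(L) = -24 - 22*10 = -24 - 220 = -244)
y(u(-27, d(3)))/977504 = -244/977504 = -244*1/977504 = -61/244376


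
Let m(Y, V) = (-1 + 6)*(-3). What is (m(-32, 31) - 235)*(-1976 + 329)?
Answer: 411750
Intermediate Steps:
m(Y, V) = -15 (m(Y, V) = 5*(-3) = -15)
(m(-32, 31) - 235)*(-1976 + 329) = (-15 - 235)*(-1976 + 329) = -250*(-1647) = 411750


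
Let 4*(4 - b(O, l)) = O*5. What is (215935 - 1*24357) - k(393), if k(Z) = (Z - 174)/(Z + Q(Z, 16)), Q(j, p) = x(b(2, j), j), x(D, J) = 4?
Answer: 76056247/397 ≈ 1.9158e+5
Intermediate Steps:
b(O, l) = 4 - 5*O/4 (b(O, l) = 4 - O*5/4 = 4 - 5*O/4)
Q(j, p) = 4
k(Z) = (-174 + Z)/(4 + Z) (k(Z) = (Z - 174)/(Z + 4) = (-174 + Z)/(4 + Z))
(215935 - 1*24357) - k(393) = (215935 - 1*24357) - (-174 + 393)/(4 + 393) = (215935 - 24357) - 219/397 = 191578 - 219/397 = 76056247/397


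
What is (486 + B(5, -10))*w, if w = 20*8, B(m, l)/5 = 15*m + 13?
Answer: 148160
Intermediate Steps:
B(m, l) = 65 + 75*m (B(m, l) = 5*(15*m + 13) = 5*(13 + 15*m) = 65 + 75*m)
w = 160
(486 + B(5, -10))*w = (486 + (65 + 75*5))*160 = (486 + (65 + 375))*160 = (486 + 440)*160 = 926*160 = 148160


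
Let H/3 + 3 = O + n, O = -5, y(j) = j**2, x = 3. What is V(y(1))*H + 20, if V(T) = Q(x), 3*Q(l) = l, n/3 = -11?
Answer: -103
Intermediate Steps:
n = -33 (n = 3*(-11) = -33)
Q(l) = l/3
V(T) = 1 (V(T) = (1/3)*3 = 1)
H = -123 (H = -9 + 3*(-5 - 33) = -9 + 3*(-38) = -9 - 114 = -123)
V(y(1))*H + 20 = 1*(-123) + 20 = -123 + 20 = -103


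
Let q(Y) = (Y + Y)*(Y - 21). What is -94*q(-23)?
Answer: -190256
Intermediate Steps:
q(Y) = 2*Y*(-21 + Y) (q(Y) = (2*Y)*(-21 + Y) = 2*Y*(-21 + Y))
-94*q(-23) = -188*(-23)*(-21 - 23) = -188*(-23)*(-44) = -94*2024 = -190256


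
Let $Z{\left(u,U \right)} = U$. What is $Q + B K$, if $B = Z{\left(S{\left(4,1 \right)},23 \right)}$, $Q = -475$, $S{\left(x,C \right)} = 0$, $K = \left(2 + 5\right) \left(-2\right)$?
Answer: $-797$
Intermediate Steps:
$K = -14$ ($K = 7 \left(-2\right) = -14$)
$B = 23$
$Q + B K = -475 + 23 \left(-14\right) = -475 - 322 = -797$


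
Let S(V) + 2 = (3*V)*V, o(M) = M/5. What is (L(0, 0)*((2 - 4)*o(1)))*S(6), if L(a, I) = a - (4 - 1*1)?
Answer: 636/5 ≈ 127.20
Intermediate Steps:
L(a, I) = -3 + a (L(a, I) = a - (4 - 1) = a - 1*3 = a - 3 = -3 + a)
o(M) = M/5 (o(M) = M*(⅕) = M/5)
S(V) = -2 + 3*V² (S(V) = -2 + (3*V)*V = -2 + 3*V²)
(L(0, 0)*((2 - 4)*o(1)))*S(6) = ((-3 + 0)*((2 - 4)*((⅕)*1)))*(-2 + 3*6²) = (-(-6)/5)*(-2 + 3*36) = (-3*(-⅖))*(-2 + 108) = (6/5)*106 = 636/5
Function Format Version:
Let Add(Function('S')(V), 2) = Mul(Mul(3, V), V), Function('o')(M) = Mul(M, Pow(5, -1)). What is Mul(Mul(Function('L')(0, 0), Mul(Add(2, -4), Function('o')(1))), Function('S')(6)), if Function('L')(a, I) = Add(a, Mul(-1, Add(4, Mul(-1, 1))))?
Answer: Rational(636, 5) ≈ 127.20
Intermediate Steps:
Function('L')(a, I) = Add(-3, a) (Function('L')(a, I) = Add(a, Mul(-1, Add(4, -1))) = Add(a, Mul(-1, 3)) = Add(a, -3) = Add(-3, a))
Function('o')(M) = Mul(Rational(1, 5), M) (Function('o')(M) = Mul(M, Rational(1, 5)) = Mul(Rational(1, 5), M))
Function('S')(V) = Add(-2, Mul(3, Pow(V, 2))) (Function('S')(V) = Add(-2, Mul(Mul(3, V), V)) = Add(-2, Mul(3, Pow(V, 2))))
Mul(Mul(Function('L')(0, 0), Mul(Add(2, -4), Function('o')(1))), Function('S')(6)) = Mul(Mul(Add(-3, 0), Mul(Add(2, -4), Mul(Rational(1, 5), 1))), Add(-2, Mul(3, Pow(6, 2)))) = Mul(Mul(-3, Mul(-2, Rational(1, 5))), Add(-2, Mul(3, 36))) = Mul(Mul(-3, Rational(-2, 5)), Add(-2, 108)) = Mul(Rational(6, 5), 106) = Rational(636, 5)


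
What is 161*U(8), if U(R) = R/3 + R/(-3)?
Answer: 0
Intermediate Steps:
U(R) = 0 (U(R) = R*(⅓) + R*(-⅓) = R/3 - R/3 = 0)
161*U(8) = 161*0 = 0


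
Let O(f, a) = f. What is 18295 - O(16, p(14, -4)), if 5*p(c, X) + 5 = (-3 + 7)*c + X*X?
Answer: 18279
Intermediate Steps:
p(c, X) = -1 + X²/5 + 4*c/5 (p(c, X) = -1 + ((-3 + 7)*c + X*X)/5 = -1 + (4*c + X²)/5 = -1 + (X² + 4*c)/5 = -1 + (X²/5 + 4*c/5) = -1 + X²/5 + 4*c/5)
18295 - O(16, p(14, -4)) = 18295 - 1*16 = 18295 - 16 = 18279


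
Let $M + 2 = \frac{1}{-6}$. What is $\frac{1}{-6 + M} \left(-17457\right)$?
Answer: $\frac{104742}{49} \approx 2137.6$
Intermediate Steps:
$M = - \frac{13}{6}$ ($M = -2 + \frac{1}{-6} = -2 - \frac{1}{6} = - \frac{13}{6} \approx -2.1667$)
$\frac{1}{-6 + M} \left(-17457\right) = \frac{1}{-6 - \frac{13}{6}} \left(-17457\right) = \frac{1}{- \frac{49}{6}} \left(-17457\right) = \left(- \frac{6}{49}\right) \left(-17457\right) = \frac{104742}{49}$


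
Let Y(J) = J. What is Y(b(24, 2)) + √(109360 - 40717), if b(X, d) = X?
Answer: 24 + 3*√7627 ≈ 286.00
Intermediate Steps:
Y(b(24, 2)) + √(109360 - 40717) = 24 + √(109360 - 40717) = 24 + √68643 = 24 + 3*√7627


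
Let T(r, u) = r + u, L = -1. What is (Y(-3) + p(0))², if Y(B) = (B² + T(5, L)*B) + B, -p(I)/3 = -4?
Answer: 36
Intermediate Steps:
p(I) = 12 (p(I) = -3*(-4) = 12)
Y(B) = B² + 5*B (Y(B) = (B² + (5 - 1)*B) + B = (B² + 4*B) + B = B² + 5*B)
(Y(-3) + p(0))² = (-3*(5 - 3) + 12)² = (-3*2 + 12)² = (-6 + 12)² = 6² = 36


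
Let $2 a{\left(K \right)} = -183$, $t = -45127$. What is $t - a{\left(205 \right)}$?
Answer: $- \frac{90071}{2} \approx -45036.0$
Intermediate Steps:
$a{\left(K \right)} = - \frac{183}{2}$ ($a{\left(K \right)} = \frac{1}{2} \left(-183\right) = - \frac{183}{2}$)
$t - a{\left(205 \right)} = -45127 - - \frac{183}{2} = -45127 + \frac{183}{2} = - \frac{90071}{2}$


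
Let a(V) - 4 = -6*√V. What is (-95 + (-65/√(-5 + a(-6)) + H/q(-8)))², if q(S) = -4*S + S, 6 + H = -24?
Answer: (385/4 + 65/√(-1 - 6*I*√6))² ≈ 11470.0 + 2668.3*I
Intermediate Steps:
H = -30 (H = -6 - 24 = -30)
a(V) = 4 - 6*√V
q(S) = -3*S
(-95 + (-65/√(-5 + a(-6)) + H/q(-8)))² = (-95 + (-65/√(-5 + (4 - 6*I*√6)) - 30/((-3*(-8)))))² = (-95 + (-65/√(-5 + (4 - 6*I*√6)) - 30/24))² = (-95 + (-65/√(-5 + (4 - 6*I*√6)) - 30*1/24))² = (-95 + (-65/√(-1 - 6*I*√6) - 5/4))² = (-95 + (-5/4 - 65/√(-1 - 6*I*√6)))² = (-385/4 - 65/√(-1 - 6*I*√6))²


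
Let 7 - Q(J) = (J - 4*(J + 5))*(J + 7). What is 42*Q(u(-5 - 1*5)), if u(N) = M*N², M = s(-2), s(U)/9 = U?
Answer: 405146574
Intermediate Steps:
s(U) = 9*U
M = -18 (M = 9*(-2) = -18)
u(N) = -18*N²
Q(J) = 7 - (-20 - 3*J)*(7 + J) (Q(J) = 7 - (J - 4*(J + 5))*(J + 7) = 7 - (J - 4*(5 + J))*(7 + J) = 7 - (J + (-20 - 4*J))*(7 + J) = 7 - (-20 - 3*J)*(7 + J))
42*Q(u(-5 - 1*5)) = 42*(147 + 3*(-18*(-5 - 1*5)²)² + 41*(-18*(-5 - 1*5)²)) = 42*(147 + 3*(-18*(-5 - 5)²)² + 41*(-18*(-5 - 5)²)) = 42*(147 + 3*(-18*(-10)²)² + 41*(-18*(-10)²)) = 42*(147 + 3*(-18*100)² + 41*(-18*100)) = 42*(147 + 3*(-1800)² + 41*(-1800)) = 42*(147 + 3*3240000 - 73800) = 42*(147 + 9720000 - 73800) = 42*9646347 = 405146574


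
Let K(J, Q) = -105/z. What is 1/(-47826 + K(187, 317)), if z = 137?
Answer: -137/6552267 ≈ -2.0909e-5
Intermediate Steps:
K(J, Q) = -105/137
1/(-47826 + K(187, 317)) = 1/(-47826 - 105/137) = 1/(-6552267/137) = -137/6552267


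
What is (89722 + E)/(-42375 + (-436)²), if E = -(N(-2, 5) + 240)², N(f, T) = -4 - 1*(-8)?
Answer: 30186/147721 ≈ 0.20434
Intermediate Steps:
N(f, T) = 4 (N(f, T) = -4 + 8 = 4)
E = -59536 (E = -(4 + 240)² = -1*244² = -1*59536 = -59536)
(89722 + E)/(-42375 + (-436)²) = (89722 - 59536)/(-42375 + (-436)²) = 30186/(-42375 + 190096) = 30186/147721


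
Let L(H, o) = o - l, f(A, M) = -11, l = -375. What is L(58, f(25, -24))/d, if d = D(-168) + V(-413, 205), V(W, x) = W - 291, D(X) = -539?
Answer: -364/1243 ≈ -0.29284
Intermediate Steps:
V(W, x) = -291 + W
L(H, o) = 375 + o (L(H, o) = o - 1*(-375) = o + 375 = 375 + o)
d = -1243 (d = -539 + (-291 - 413) = -539 - 704 = -1243)
L(58, f(25, -24))/d = (375 - 11)/(-1243) = 364*(-1/1243) = -364/1243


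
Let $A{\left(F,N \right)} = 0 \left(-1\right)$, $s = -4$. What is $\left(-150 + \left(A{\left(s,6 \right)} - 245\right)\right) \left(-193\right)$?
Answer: $76235$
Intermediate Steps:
$A{\left(F,N \right)} = 0$
$\left(-150 + \left(A{\left(s,6 \right)} - 245\right)\right) \left(-193\right) = \left(-150 + \left(0 - 245\right)\right) \left(-193\right) = \left(-150 - 245\right) \left(-193\right) = \left(-395\right) \left(-193\right) = 76235$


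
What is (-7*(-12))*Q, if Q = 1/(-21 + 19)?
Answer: -42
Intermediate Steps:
Q = -1/2 (Q = 1/(-2) = -1/2 ≈ -0.50000)
(-7*(-12))*Q = -7*(-12)*(-1/2) = 84*(-1/2) = -42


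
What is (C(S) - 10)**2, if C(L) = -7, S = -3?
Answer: 289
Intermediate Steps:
(C(S) - 10)**2 = (-7 - 10)**2 = (-17)**2 = 289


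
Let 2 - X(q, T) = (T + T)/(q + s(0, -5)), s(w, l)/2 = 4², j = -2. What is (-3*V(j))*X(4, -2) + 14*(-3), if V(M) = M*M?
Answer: -202/3 ≈ -67.333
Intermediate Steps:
s(w, l) = 32 (s(w, l) = 2*4² = 2*16 = 32)
X(q, T) = 2 - 2*T/(32 + q) (X(q, T) = 2 - (T + T)/(q + 32) = 2 - 2*T/(32 + q))
V(M) = M²
(-3*V(j))*X(4, -2) + 14*(-3) = (-3*(-2)²)*(2*(32 + 4 - 1*(-2))/(32 + 4)) + 14*(-3) = (-3*4)*(2*(32 + 4 + 2)/36) - 42 = -24*38/36 - 42 = -12*19/9 - 42 = -76/3 - 42 = -202/3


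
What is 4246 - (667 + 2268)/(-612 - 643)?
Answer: 1066333/251 ≈ 4248.3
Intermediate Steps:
4246 - (667 + 2268)/(-612 - 643) = 4246 - 2935/(-1255) = 4246 - 2935*(-1)/1255 = 4246 - 1*(-587/251) = 4246 + 587/251 = 1066333/251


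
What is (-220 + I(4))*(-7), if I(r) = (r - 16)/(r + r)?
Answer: 3101/2 ≈ 1550.5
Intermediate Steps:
I(r) = (-16 + r)/(2*r) (I(r) = (-16 + r)/((2*r)) = (-16 + r)*(1/(2*r)) = (-16 + r)/(2*r))
(-220 + I(4))*(-7) = (-220 + (1/2)*(-16 + 4)/4)*(-7) = (-220 + (1/2)*(1/4)*(-12))*(-7) = (-220 - 3/2)*(-7) = -443/2*(-7) = 3101/2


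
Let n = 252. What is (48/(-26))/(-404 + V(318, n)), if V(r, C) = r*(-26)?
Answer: 3/14092 ≈ 0.00021289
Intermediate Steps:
V(r, C) = -26*r
(48/(-26))/(-404 + V(318, n)) = (48/(-26))/(-404 - 26*318) = (48*(-1/26))/(-404 - 8268) = -24/13/(-8672) = -24/13*(-1/8672) = 3/14092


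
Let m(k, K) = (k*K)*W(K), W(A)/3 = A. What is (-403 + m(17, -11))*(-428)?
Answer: -2468704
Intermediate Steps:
W(A) = 3*A
m(k, K) = 3*k*K**2 (m(k, K) = (k*K)*(3*K) = (K*k)*(3*K) = 3*k*K**2)
(-403 + m(17, -11))*(-428) = (-403 + 3*17*(-11)**2)*(-428) = (-403 + 3*17*121)*(-428) = (-403 + 6171)*(-428) = 5768*(-428) = -2468704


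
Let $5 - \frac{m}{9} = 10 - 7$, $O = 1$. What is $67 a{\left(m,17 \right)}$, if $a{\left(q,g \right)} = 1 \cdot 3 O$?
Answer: $201$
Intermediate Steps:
$m = 18$ ($m = 45 - 9 \left(10 - 7\right) = 45 - 27 = 18$)
$a{\left(q,g \right)} = 3$ ($a{\left(q,g \right)} = 1 \cdot 3 \cdot 1 = 3 \cdot 1 = 3$)
$67 a{\left(m,17 \right)} = 67 \cdot 3 = 201$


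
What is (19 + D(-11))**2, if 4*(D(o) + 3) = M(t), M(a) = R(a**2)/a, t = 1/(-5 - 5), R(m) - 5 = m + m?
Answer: 4761/400 ≈ 11.902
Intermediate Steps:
R(m) = 5 + 2*m (R(m) = 5 + (m + m) = 5 + 2*m)
t = -1/10 (t = 1/(-10) = -1/10 ≈ -0.10000)
M(a) = (5 + 2*a**2)/a
D(o) = -311/20 (D(o) = -3 + (2*(-1/10) + 5/(-1/10))/4 = -3 + (-1/5 + 5*(-10))/4 = -3 + (-1/5 - 50)/4 = -3 + (1/4)*(-251/5) = -3 - 251/20 = -311/20)
(19 + D(-11))**2 = (19 - 311/20)**2 = (69/20)**2 = 4761/400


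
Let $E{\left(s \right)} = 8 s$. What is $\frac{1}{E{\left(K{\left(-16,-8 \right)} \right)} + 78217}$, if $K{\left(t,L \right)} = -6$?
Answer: $\frac{1}{78169} \approx 1.2793 \cdot 10^{-5}$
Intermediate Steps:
$\frac{1}{E{\left(K{\left(-16,-8 \right)} \right)} + 78217} = \frac{1}{8 \left(-6\right) + 78217} = \frac{1}{-48 + 78217} = \frac{1}{78169}$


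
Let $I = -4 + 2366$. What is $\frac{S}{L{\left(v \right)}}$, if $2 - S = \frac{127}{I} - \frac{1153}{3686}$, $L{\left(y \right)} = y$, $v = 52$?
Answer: $\frac{2458491}{56591158} \approx 0.043443$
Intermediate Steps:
$I = 2362$
$S = \frac{4916982}{2176583}$ ($S = 2 - \left(\frac{127}{2362} - \frac{1153}{3686}\right) = 2 - - \frac{563816}{2176583} = 2 + \frac{563816}{2176583} = \frac{4916982}{2176583} \approx 2.259$)
$\frac{S}{L{\left(v \right)}} = \frac{4916982}{2176583 \cdot 52} = \frac{4916982}{2176583} \cdot \frac{1}{52} = \frac{2458491}{56591158}$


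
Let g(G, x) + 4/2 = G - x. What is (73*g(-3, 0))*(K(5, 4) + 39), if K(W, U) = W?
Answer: -16060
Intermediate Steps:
g(G, x) = -2 + G - x (g(G, x) = -2 + (G - x) = -2 + G - x)
(73*g(-3, 0))*(K(5, 4) + 39) = (73*(-2 - 3 - 1*0))*(5 + 39) = (73*(-2 - 3 + 0))*44 = (73*(-5))*44 = -365*44 = -16060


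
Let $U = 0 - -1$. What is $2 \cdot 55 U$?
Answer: $110$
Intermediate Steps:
$U = 1$ ($U = 0 + 1 = 1$)
$2 \cdot 55 U = 2 \cdot 55 \cdot 1 = 110 \cdot 1 = 110$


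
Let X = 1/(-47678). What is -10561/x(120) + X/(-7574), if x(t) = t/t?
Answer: -3813716209491/361113172 ≈ -10561.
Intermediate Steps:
x(t) = 1
X = -1/47678 ≈ -2.0974e-5
-10561/x(120) + X/(-7574) = -10561/1 - 1/47678/(-7574) = -10561*1 - 1/47678*(-1/7574) = -10561 + 1/361113172 = -3813716209491/361113172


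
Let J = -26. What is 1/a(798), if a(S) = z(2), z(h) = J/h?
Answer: -1/13 ≈ -0.076923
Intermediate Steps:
z(h) = -26/h
a(S) = -13 (a(S) = -26/2 = -26*½ = -13)
1/a(798) = 1/(-13) = -1/13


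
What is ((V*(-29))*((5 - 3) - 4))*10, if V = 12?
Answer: 6960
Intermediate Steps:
((V*(-29))*((5 - 3) - 4))*10 = ((12*(-29))*((5 - 3) - 4))*10 = -348*(2 - 4)*10 = -348*(-2)*10 = 696*10 = 6960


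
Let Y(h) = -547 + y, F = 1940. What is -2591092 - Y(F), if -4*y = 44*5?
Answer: -2590490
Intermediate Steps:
y = -55 (y = -11*5 = -1/4*220 = -55)
Y(h) = -602 (Y(h) = -547 - 55 = -602)
-2591092 - Y(F) = -2591092 - 1*(-602) = -2591092 + 602 = -2590490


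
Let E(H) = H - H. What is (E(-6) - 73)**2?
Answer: 5329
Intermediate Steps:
E(H) = 0
(E(-6) - 73)**2 = (0 - 73)**2 = (-73)**2 = 5329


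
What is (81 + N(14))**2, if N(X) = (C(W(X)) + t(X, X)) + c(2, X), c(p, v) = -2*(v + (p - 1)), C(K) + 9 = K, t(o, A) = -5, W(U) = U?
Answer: 2601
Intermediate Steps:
C(K) = -9 + K
c(p, v) = 2 - 2*p - 2*v (c(p, v) = -2*(v + (-1 + p)) = -2*(-1 + p + v) = 2 - 2*p - 2*v)
N(X) = -16 - X (N(X) = ((-9 + X) - 5) + (2 - 2*2 - 2*X) = (-14 + X) + (2 - 4 - 2*X) = (-14 + X) + (-2 - 2*X) = -16 - X)
(81 + N(14))**2 = (81 + (-16 - 1*14))**2 = (81 + (-16 - 14))**2 = (81 - 30)**2 = 51**2 = 2601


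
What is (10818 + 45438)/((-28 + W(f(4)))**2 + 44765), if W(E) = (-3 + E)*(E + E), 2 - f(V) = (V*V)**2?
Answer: 18752/5679201183 ≈ 3.3019e-6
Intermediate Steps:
f(V) = 2 - V**4 (f(V) = 2 - (V*V)**2 = 2 - (V**2)**2 = 2 - V**4)
W(E) = 2*E*(-3 + E) (W(E) = (-3 + E)*(2*E) = 2*E*(-3 + E))
(10818 + 45438)/((-28 + W(f(4)))**2 + 44765) = (10818 + 45438)/((-28 + 2*(2 - 1*4**4)*(-3 + (2 - 1*4**4)))**2 + 44765) = 56256/((-28 + 2*(2 - 1*256)*(-3 + (2 - 1*256)))**2 + 44765) = 56256/((-28 + 2*(2 - 256)*(-3 + (2 - 256)))**2 + 44765) = 56256/((-28 + 2*(-254)*(-3 - 254))**2 + 44765) = 56256/((-28 + 2*(-254)*(-257))**2 + 44765) = 56256/((-28 + 130556)**2 + 44765) = 56256/(130528**2 + 44765) = 56256/(17037558784 + 44765) = 56256/17037603549 = 56256*(1/17037603549) = 18752/5679201183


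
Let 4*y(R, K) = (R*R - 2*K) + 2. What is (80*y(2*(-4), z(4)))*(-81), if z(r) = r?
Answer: -93960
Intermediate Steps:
y(R, K) = ½ - K/2 + R²/4 (y(R, K) = ((R*R - 2*K) + 2)/4 = ((R² - 2*K) + 2)/4 = (2 + R² - 2*K)/4 = ½ - K/2 + R²/4)
(80*y(2*(-4), z(4)))*(-81) = (80*(½ - ½*4 + (2*(-4))²/4))*(-81) = (80*(½ - 2 + (¼)*(-8)²))*(-81) = (80*(½ - 2 + (¼)*64))*(-81) = (80*(½ - 2 + 16))*(-81) = (80*(29/2))*(-81) = 1160*(-81) = -93960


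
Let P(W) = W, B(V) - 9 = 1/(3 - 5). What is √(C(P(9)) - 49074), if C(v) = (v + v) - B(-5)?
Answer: I*√196258/2 ≈ 221.51*I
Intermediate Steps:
B(V) = 17/2 (B(V) = 9 + 1/(3 - 5) = 9 + 1/(-2) = 9 - ½ = 17/2)
C(v) = -17/2 + 2*v (C(v) = (v + v) - 1*17/2 = 2*v - 17/2 = -17/2 + 2*v)
√(C(P(9)) - 49074) = √((-17/2 + 2*9) - 49074) = √((-17/2 + 18) - 49074) = √(19/2 - 49074) = √(-98129/2) = I*√196258/2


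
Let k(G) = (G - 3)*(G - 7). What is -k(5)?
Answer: 4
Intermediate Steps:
k(G) = (-7 + G)*(-3 + G) (k(G) = (-3 + G)*(-7 + G) = (-7 + G)*(-3 + G))
-k(5) = -(21 + 5² - 10*5) = -(21 + 25 - 50) = -1*(-4) = 4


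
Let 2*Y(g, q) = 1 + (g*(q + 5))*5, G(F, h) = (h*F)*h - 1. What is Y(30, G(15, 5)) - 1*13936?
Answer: 28979/2 ≈ 14490.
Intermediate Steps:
G(F, h) = -1 + F*h**2 (G(F, h) = (F*h)*h - 1 = F*h**2 - 1 = -1 + F*h**2)
Y(g, q) = 1/2 + 5*g*(5 + q)/2 (Y(g, q) = (1 + (g*(q + 5))*5)/2 = (1 + (g*(5 + q))*5)/2 = (1 + 5*g*(5 + q))/2 = 1/2 + 5*g*(5 + q)/2)
Y(30, G(15, 5)) - 1*13936 = (1/2 + (25/2)*30 + (5/2)*30*(-1 + 15*5**2)) - 1*13936 = (1/2 + 375 + (5/2)*30*(-1 + 15*25)) - 13936 = (1/2 + 375 + (5/2)*30*(-1 + 375)) - 13936 = (1/2 + 375 + (5/2)*30*374) - 13936 = (1/2 + 375 + 28050) - 13936 = 56851/2 - 13936 = 28979/2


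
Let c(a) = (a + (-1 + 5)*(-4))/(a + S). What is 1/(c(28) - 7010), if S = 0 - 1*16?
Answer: -1/7009 ≈ -0.00014267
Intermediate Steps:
S = -16 (S = 0 - 16 = -16)
c(a) = 1 (c(a) = (a + (-1 + 5)*(-4))/(a - 16) = (a + 4*(-4))/(-16 + a) = (a - 16)/(-16 + a) = (-16 + a)/(-16 + a) = 1)
1/(c(28) - 7010) = 1/(1 - 7010) = 1/(-7009) = -1/7009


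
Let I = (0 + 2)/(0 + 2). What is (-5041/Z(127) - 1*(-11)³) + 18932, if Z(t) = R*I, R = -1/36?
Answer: 201739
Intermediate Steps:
I = 1 (I = 2/2 = 2*(½) = 1)
R = -1/36 (R = -1*1/36 = -1/36 ≈ -0.027778)
Z(t) = -1/36 (Z(t) = -1/36*1 = -1/36)
(-5041/Z(127) - 1*(-11)³) + 18932 = (-5041/(-1/36) - 1*(-11)³) + 18932 = (-5041*(-36) - 1*(-1331)) + 18932 = (181476 + 1331) + 18932 = 182807 + 18932 = 201739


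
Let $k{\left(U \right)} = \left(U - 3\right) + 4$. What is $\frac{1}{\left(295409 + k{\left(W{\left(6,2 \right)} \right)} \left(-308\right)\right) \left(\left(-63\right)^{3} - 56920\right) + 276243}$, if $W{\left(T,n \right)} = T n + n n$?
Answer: $- \frac{1}{89073259048} \approx -1.1227 \cdot 10^{-11}$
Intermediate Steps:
$W{\left(T,n \right)} = n^{2} + T n$ ($W{\left(T,n \right)} = T n + n^{2} = n^{2} + T n$)
$k{\left(U \right)} = 1 + U$ ($k{\left(U \right)} = \left(-3 + U\right) + 4 = 1 + U$)
$\frac{1}{\left(295409 + k{\left(W{\left(6,2 \right)} \right)} \left(-308\right)\right) \left(\left(-63\right)^{3} - 56920\right) + 276243} = \frac{1}{\left(295409 + \left(1 + 2 \left(6 + 2\right)\right) \left(-308\right)\right) \left(\left(-63\right)^{3} - 56920\right) + 276243} = \frac{1}{\left(295409 + \left(1 + 2 \cdot 8\right) \left(-308\right)\right) \left(-250047 - 56920\right) + 276243} = \frac{1}{\left(295409 + \left(1 + 16\right) \left(-308\right)\right) \left(-306967\right) + 276243} = \frac{1}{\left(295409 + 17 \left(-308\right)\right) \left(-306967\right) + 276243} = \frac{1}{\left(295409 - 5236\right) \left(-306967\right) + 276243} = \frac{1}{290173 \left(-306967\right) + 276243} = \frac{1}{-89073535291 + 276243} = \frac{1}{-89073259048} = - \frac{1}{89073259048}$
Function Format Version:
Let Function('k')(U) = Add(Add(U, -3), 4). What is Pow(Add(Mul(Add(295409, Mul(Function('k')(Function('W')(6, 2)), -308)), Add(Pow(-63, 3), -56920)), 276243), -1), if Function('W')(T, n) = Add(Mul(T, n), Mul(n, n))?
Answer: Rational(-1, 89073259048) ≈ -1.1227e-11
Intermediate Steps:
Function('W')(T, n) = Add(Pow(n, 2), Mul(T, n)) (Function('W')(T, n) = Add(Mul(T, n), Pow(n, 2)) = Add(Pow(n, 2), Mul(T, n)))
Function('k')(U) = Add(1, U) (Function('k')(U) = Add(Add(-3, U), 4) = Add(1, U))
Pow(Add(Mul(Add(295409, Mul(Function('k')(Function('W')(6, 2)), -308)), Add(Pow(-63, 3), -56920)), 276243), -1) = Pow(Add(Mul(Add(295409, Mul(Add(1, Mul(2, Add(6, 2))), -308)), Add(Pow(-63, 3), -56920)), 276243), -1) = Pow(Add(Mul(Add(295409, Mul(Add(1, Mul(2, 8)), -308)), Add(-250047, -56920)), 276243), -1) = Pow(Add(Mul(Add(295409, Mul(Add(1, 16), -308)), -306967), 276243), -1) = Pow(Add(Mul(Add(295409, Mul(17, -308)), -306967), 276243), -1) = Pow(Add(Mul(Add(295409, -5236), -306967), 276243), -1) = Pow(Add(Mul(290173, -306967), 276243), -1) = Pow(Add(-89073535291, 276243), -1) = Pow(-89073259048, -1) = Rational(-1, 89073259048)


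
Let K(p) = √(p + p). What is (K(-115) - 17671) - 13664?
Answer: -31335 + I*√230 ≈ -31335.0 + 15.166*I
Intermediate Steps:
K(p) = √2*√p (K(p) = √(2*p) = √2*√p)
(K(-115) - 17671) - 13664 = (√2*√(-115) - 17671) - 13664 = (√2*(I*√115) - 17671) - 13664 = (I*√230 - 17671) - 13664 = (-17671 + I*√230) - 13664 = -31335 + I*√230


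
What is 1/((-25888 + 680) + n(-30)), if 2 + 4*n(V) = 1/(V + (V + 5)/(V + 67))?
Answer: -4540/114446627 ≈ -3.9669e-5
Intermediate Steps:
n(V) = -1/2 + 1/(4*(V + (5 + V)/(67 + V))) (n(V) = -1/2 + 1/(4*(V + (V + 5)/(V + 67))) = -1/2 + 1/(4*(V + (5 + V)/(67 + V))))
1/((-25888 + 680) + n(-30)) = 1/((-25888 + 680) + (57 - 135*(-30) - 2*(-30)**2)/(4*(5 + (-30)**2 + 68*(-30)))) = 1/(-25208 + (57 + 4050 - 2*900)/(4*(5 + 900 - 2040))) = 1/(-25208 + (1/4)*(57 + 4050 - 1800)/(-1135)) = 1/(-25208 + (1/4)*(-1/1135)*2307) = 1/(-25208 - 2307/4540) = 1/(-114446627/4540) = -4540/114446627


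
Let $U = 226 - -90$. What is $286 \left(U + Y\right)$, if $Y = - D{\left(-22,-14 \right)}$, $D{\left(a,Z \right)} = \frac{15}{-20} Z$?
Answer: $87373$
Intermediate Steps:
$U = 316$ ($U = 226 + 90 = 316$)
$D{\left(a,Z \right)} = - \frac{3 Z}{4}$ ($D{\left(a,Z \right)} = 15 \left(- \frac{1}{20}\right) Z = - \frac{3 Z}{4}$)
$Y = - \frac{21}{2}$ ($Y = - \frac{\left(-3\right) \left(-14\right)}{4} = \left(-1\right) \frac{21}{2} = - \frac{21}{2} \approx -10.5$)
$286 \left(U + Y\right) = 286 \left(316 - \frac{21}{2}\right) = 286 \cdot \frac{611}{2} = 87373$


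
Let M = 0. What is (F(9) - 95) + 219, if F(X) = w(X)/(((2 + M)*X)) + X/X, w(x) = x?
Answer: 251/2 ≈ 125.50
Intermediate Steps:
F(X) = 3/2 (F(X) = X/(((2 + 0)*X)) + X/X = X/((2*X)) + 1 = X*(1/(2*X)) + 1 = ½ + 1 = 3/2)
(F(9) - 95) + 219 = (3/2 - 95) + 219 = -187/2 + 219 = 251/2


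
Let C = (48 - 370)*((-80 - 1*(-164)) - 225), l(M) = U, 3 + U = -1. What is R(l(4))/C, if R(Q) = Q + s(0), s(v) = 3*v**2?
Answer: -2/22701 ≈ -8.8102e-5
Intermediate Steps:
U = -4 (U = -3 - 1 = -4)
l(M) = -4
R(Q) = Q (R(Q) = Q + 3*0**2 = Q + 3*0 = Q + 0 = Q)
C = 45402 (C = -322*((-80 + 164) - 225) = -322*(84 - 225) = -322*(-141) = 45402)
R(l(4))/C = -4/45402 = -4*1/45402 = -2/22701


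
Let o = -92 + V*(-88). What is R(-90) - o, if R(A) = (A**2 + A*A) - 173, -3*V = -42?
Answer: 17351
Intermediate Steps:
V = 14 (V = -1/3*(-42) = 14)
R(A) = -173 + 2*A**2 (R(A) = (A**2 + A**2) - 173 = 2*A**2 - 173 = -173 + 2*A**2)
o = -1324 (o = -92 + 14*(-88) = -92 - 1232 = -1324)
R(-90) - o = (-173 + 2*(-90)**2) - 1*(-1324) = (-173 + 2*8100) + 1324 = (-173 + 16200) + 1324 = 16027 + 1324 = 17351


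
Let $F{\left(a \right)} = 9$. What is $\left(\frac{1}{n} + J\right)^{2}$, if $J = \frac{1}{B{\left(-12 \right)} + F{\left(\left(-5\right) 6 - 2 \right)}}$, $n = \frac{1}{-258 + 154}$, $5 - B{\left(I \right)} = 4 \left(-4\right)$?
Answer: $\frac{9728161}{900} \approx 10809.0$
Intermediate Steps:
$B{\left(I \right)} = 21$ ($B{\left(I \right)} = 5 - 4 \left(-4\right) = 5 - -16 = 5 + 16 = 21$)
$n = - \frac{1}{104}$ ($n = \frac{1}{-104} = - \frac{1}{104} \approx -0.0096154$)
$J = \frac{1}{30}$ ($J = \frac{1}{21 + 9} = \frac{1}{30} \approx 0.033333$)
$\left(\frac{1}{n} + J\right)^{2} = \left(\frac{1}{- \frac{1}{104}} + \frac{1}{30}\right)^{2} = \left(-104 + \frac{1}{30}\right)^{2} = \left(- \frac{3119}{30}\right)^{2} = \frac{9728161}{900}$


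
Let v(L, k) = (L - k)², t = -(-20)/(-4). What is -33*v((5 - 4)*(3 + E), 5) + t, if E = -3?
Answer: -830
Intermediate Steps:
t = -5 (t = -(-20)*(-1)/4 = -5*1 = -5)
-33*v((5 - 4)*(3 + E), 5) + t = -33*((5 - 4)*(3 - 3) - 1*5)² - 5 = -33*(1*0 - 5)² - 5 = -33*(0 - 5)² - 5 = -33*(-5)² - 5 = -33*25 - 5 = -825 - 5 = -830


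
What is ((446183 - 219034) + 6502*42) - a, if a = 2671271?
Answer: -2171038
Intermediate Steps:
((446183 - 219034) + 6502*42) - a = ((446183 - 219034) + 6502*42) - 1*2671271 = (227149 + 273084) - 2671271 = 500233 - 2671271 = -2171038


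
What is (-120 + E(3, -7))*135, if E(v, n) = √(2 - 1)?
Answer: -16065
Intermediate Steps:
E(v, n) = 1 (E(v, n) = √1 = 1)
(-120 + E(3, -7))*135 = (-120 + 1)*135 = -119*135 = -16065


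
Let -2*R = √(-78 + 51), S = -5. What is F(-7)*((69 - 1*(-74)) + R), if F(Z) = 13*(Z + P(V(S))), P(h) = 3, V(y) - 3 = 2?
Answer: -7436 + 78*I*√3 ≈ -7436.0 + 135.1*I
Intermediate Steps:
V(y) = 5 (V(y) = 3 + 2 = 5)
R = -3*I*√3/2 (R = -√(-78 + 51)/2 = -3*I*√3/2 ≈ -2.5981*I)
F(Z) = 39 + 13*Z (F(Z) = 13*(Z + 3) = 13*(3 + Z) = 39 + 13*Z)
F(-7)*((69 - 1*(-74)) + R) = (39 + 13*(-7))*((69 - 1*(-74)) - 3*I*√3/2) = (39 - 91)*((69 + 74) - 3*I*√3/2) = -52*(143 - 3*I*√3/2) = -7436 + 78*I*√3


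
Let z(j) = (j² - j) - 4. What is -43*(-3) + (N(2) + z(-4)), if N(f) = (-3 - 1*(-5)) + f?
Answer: 149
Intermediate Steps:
z(j) = -4 + j² - j
N(f) = 2 + f (N(f) = (-3 + 5) + f = 2 + f)
-43*(-3) + (N(2) + z(-4)) = -43*(-3) + ((2 + 2) + (-4 + (-4)² - 1*(-4))) = 129 + (4 + (-4 + 16 + 4)) = 129 + (4 + 16) = 129 + 20 = 149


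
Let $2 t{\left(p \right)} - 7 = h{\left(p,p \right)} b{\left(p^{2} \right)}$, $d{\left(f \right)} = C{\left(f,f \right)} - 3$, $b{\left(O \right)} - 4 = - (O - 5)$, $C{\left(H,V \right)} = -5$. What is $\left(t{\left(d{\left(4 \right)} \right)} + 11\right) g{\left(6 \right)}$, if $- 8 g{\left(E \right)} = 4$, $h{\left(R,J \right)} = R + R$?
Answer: $- \frac{909}{4} \approx -227.25$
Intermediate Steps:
$h{\left(R,J \right)} = 2 R$
$g{\left(E \right)} = - \frac{1}{2}$ ($g{\left(E \right)} = \left(- \frac{1}{8}\right) 4 = - \frac{1}{2}$)
$b{\left(O \right)} = 9 - O$ ($b{\left(O \right)} = 4 - \left(O - 5\right) = 4 - \left(-5 + O\right) = 9 - O$)
$d{\left(f \right)} = -8$ ($d{\left(f \right)} = -5 - 3 = -8$)
$t{\left(p \right)} = \frac{7}{2} + p \left(9 - p^{2}\right)$ ($t{\left(p \right)} = \frac{7}{2} + \frac{2 p \left(9 - p^{2}\right)}{2} = \frac{7}{2} + p \left(9 - p^{2}\right)$)
$\left(t{\left(d{\left(4 \right)} \right)} + 11\right) g{\left(6 \right)} = \left(\left(\frac{7}{2} - \left(-8\right)^{3} + 9 \left(-8\right)\right) + 11\right) \left(- \frac{1}{2}\right) = \left(\left(\frac{7}{2} - -512 - 72\right) + 11\right) \left(- \frac{1}{2}\right) = \left(\left(\frac{7}{2} + 512 - 72\right) + 11\right) \left(- \frac{1}{2}\right) = \left(\frac{887}{2} + 11\right) \left(- \frac{1}{2}\right) = \frac{909}{2} \left(- \frac{1}{2}\right) = - \frac{909}{4}$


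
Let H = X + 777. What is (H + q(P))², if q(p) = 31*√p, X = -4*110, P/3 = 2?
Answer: 119335 + 20894*√6 ≈ 1.7051e+5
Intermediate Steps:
P = 6 (P = 3*2 = 6)
X = -440
H = 337 (H = -440 + 777 = 337)
(H + q(P))² = (337 + 31*√6)²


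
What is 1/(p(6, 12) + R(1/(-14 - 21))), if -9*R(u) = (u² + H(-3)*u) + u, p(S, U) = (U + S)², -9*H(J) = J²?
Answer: 11025/3572099 ≈ 0.0030864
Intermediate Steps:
H(J) = -J²/9
p(S, U) = (S + U)²
R(u) = -u²/9 (R(u) = -((u² + (-⅑*(-3)²)*u) + u)/9 = -((u² + (-⅑*9)*u) + u)/9 = -((u² - u) + u)/9 = -u²/9)
1/(p(6, 12) + R(1/(-14 - 21))) = 1/((6 + 12)² - 1/(9*(-14 - 21)²)) = 1/(18² - (1/(-35))²/9) = 1/(324 - (-1/35)²/9) = 1/(324 - ⅑*1/1225) = 1/(324 - 1/11025) = 1/(3572099/11025) = 11025/3572099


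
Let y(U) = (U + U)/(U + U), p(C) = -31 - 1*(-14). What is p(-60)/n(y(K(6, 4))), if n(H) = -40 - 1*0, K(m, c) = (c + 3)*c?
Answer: 17/40 ≈ 0.42500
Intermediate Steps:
K(m, c) = c*(3 + c) (K(m, c) = (3 + c)*c = c*(3 + c))
p(C) = -17 (p(C) = -31 + 14 = -17)
y(U) = 1 (y(U) = (2*U)/((2*U)) = (2*U)*(1/(2*U)) = 1)
n(H) = -40 (n(H) = -40 + 0 = -40)
p(-60)/n(y(K(6, 4))) = -17/(-40) = -17*(-1/40) = 17/40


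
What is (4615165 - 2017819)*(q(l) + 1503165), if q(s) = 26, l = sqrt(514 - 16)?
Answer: 3904307131086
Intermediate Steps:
l = sqrt(498) ≈ 22.316
(4615165 - 2017819)*(q(l) + 1503165) = (4615165 - 2017819)*(26 + 1503165) = 2597346*1503191 = 3904307131086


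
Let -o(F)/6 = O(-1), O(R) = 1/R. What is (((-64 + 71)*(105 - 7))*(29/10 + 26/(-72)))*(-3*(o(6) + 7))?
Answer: -2037763/30 ≈ -67925.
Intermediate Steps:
o(F) = 6 (o(F) = -6/(-1) = -6*(-1) = 6)
(((-64 + 71)*(105 - 7))*(29/10 + 26/(-72)))*(-3*(o(6) + 7)) = (((-64 + 71)*(105 - 7))*(29/10 + 26/(-72)))*(-3*(6 + 7)) = ((7*98)*(29*(1/10) + 26*(-1/72)))*(-3*13) = (686*(29/10 - 13/36))*(-39) = (686*(457/180))*(-39) = (156751/90)*(-39) = -2037763/30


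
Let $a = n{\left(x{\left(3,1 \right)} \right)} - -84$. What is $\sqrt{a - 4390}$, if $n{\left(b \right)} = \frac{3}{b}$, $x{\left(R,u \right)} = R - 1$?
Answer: $\frac{i \sqrt{17218}}{2} \approx 65.609 i$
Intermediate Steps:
$x{\left(R,u \right)} = -1 + R$
$a = \frac{171}{2}$ ($a = \frac{3}{-1 + 3} - -84 = \frac{3}{2} + 84 = \frac{171}{2} \approx 85.5$)
$\sqrt{a - 4390} = \sqrt{\frac{171}{2} - 4390} = \sqrt{- \frac{8609}{2}} = \frac{i \sqrt{17218}}{2}$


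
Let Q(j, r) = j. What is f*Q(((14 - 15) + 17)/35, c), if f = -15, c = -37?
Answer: -48/7 ≈ -6.8571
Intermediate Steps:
f*Q(((14 - 15) + 17)/35, c) = -15*((14 - 15) + 17)/35 = -15*(-1 + 17)/35 = -240/35 = -15*16/35 = -48/7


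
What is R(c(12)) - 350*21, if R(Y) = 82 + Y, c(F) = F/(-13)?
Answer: -94496/13 ≈ -7268.9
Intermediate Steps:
c(F) = -F/13 (c(F) = F*(-1/13) = -F/13)
R(c(12)) - 350*21 = (82 - 1/13*12) - 350*21 = (82 - 12/13) - 7350 = 1054/13 - 7350 = -94496/13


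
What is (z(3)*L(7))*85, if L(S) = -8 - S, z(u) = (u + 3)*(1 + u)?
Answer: -30600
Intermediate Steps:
z(u) = (1 + u)*(3 + u) (z(u) = (3 + u)*(1 + u) = (1 + u)*(3 + u))
(z(3)*L(7))*85 = ((3 + 3² + 4*3)*(-8 - 1*7))*85 = ((3 + 9 + 12)*(-8 - 7))*85 = (24*(-15))*85 = -360*85 = -30600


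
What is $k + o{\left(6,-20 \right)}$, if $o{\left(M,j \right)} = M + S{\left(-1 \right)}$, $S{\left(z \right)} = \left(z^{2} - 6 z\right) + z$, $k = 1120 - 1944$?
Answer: $-812$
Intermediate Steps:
$k = -824$
$S{\left(z \right)} = z^{2} - 5 z$
$o{\left(M,j \right)} = 6 + M$ ($o{\left(M,j \right)} = M - \left(-5 - 1\right) = M - -6 = M + 6 = 6 + M$)
$k + o{\left(6,-20 \right)} = -824 + \left(6 + 6\right) = -824 + 12 = -812$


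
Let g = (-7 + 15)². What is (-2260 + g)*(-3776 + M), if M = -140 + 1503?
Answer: 5298948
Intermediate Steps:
g = 64 (g = 8² = 64)
M = 1363
(-2260 + g)*(-3776 + M) = (-2260 + 64)*(-3776 + 1363) = -2196*(-2413) = 5298948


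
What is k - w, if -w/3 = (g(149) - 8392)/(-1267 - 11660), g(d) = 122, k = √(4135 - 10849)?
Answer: 8270/4309 + 3*I*√746 ≈ 1.9192 + 81.939*I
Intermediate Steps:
k = 3*I*√746 (k = √(-6714) = 3*I*√746 ≈ 81.939*I)
w = -8270/4309 (w = -3*(122 - 8392)/(-1267 - 11660) = -(-24810)/(-12927) = -(-24810)*(-1)/12927 = -3*8270/12927 = -8270/4309 ≈ -1.9192)
k - w = 3*I*√746 - 1*(-8270/4309) = 3*I*√746 + 8270/4309 = 8270/4309 + 3*I*√746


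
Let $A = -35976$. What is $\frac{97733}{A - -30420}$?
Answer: $- \frac{97733}{5556} \approx -17.591$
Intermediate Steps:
$\frac{97733}{A - -30420} = \frac{97733}{-35976 - -30420} = \frac{97733}{-35976 + 30420} = \frac{97733}{-5556} = 97733 \left(- \frac{1}{5556}\right) = - \frac{97733}{5556}$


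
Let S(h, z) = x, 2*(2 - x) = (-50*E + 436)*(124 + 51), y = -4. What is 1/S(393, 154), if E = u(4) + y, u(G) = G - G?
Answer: -1/55648 ≈ -1.7970e-5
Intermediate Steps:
u(G) = 0
E = -4 (E = 0 - 4 = -4)
x = -55648 (x = 2 - (-50*(-4) + 436)*(124 + 51)/2 = 2 - (200 + 436)*175/2 = 2 - 318*175 = 2 - 1/2*111300 = 2 - 55650 = -55648)
S(h, z) = -55648
1/S(393, 154) = 1/(-55648) = -1/55648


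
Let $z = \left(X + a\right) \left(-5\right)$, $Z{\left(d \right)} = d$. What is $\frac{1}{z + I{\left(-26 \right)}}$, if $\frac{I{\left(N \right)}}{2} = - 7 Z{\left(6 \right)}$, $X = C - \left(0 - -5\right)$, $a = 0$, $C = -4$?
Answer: $- \frac{1}{39} \approx -0.025641$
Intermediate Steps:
$X = -9$ ($X = -4 - \left(0 - -5\right) = -4 - \left(0 + 5\right) = -4 - 5 = -9$)
$I{\left(N \right)} = -84$ ($I{\left(N \right)} = 2 \left(\left(-7\right) 6\right) = 2 \left(-42\right) = -84$)
$z = 45$ ($z = \left(-9 + 0\right) \left(-5\right) = \left(-9\right) \left(-5\right) = 45$)
$\frac{1}{z + I{\left(-26 \right)}} = \frac{1}{45 - 84} = \frac{1}{-39} = - \frac{1}{39}$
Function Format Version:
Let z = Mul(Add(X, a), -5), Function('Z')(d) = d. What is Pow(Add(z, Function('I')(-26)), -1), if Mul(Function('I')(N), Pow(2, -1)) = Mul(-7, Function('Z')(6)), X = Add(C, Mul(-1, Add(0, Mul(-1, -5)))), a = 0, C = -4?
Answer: Rational(-1, 39) ≈ -0.025641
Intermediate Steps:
X = -9 (X = Add(-4, Mul(-1, Add(0, Mul(-1, -5)))) = Add(-4, Mul(-1, Add(0, 5))) = Add(-4, Mul(-1, 5)) = Add(-4, -5) = -9)
Function('I')(N) = -84 (Function('I')(N) = Mul(2, Mul(-7, 6)) = Mul(2, -42) = -84)
z = 45 (z = Mul(Add(-9, 0), -5) = Mul(-9, -5) = 45)
Pow(Add(z, Function('I')(-26)), -1) = Pow(Add(45, -84), -1) = Pow(-39, -1) = Rational(-1, 39)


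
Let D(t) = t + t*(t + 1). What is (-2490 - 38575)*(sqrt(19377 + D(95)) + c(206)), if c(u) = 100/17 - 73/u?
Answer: -794977335/3502 - 164260*sqrt(1787) ≈ -7.1708e+6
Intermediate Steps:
c(u) = 100/17 - 73/u (c(u) = 100*(1/17) - 73/u = 100/17 - 73/u)
D(t) = t + t*(1 + t)
(-2490 - 38575)*(sqrt(19377 + D(95)) + c(206)) = (-2490 - 38575)*(sqrt(19377 + 95*(2 + 95)) + (100/17 - 73/206)) = -41065*(sqrt(19377 + 95*97) + (100/17 - 73*1/206)) = -41065*(sqrt(19377 + 9215) + (100/17 - 73/206)) = -41065*(sqrt(28592) + 19359/3502) = -41065*(4*sqrt(1787) + 19359/3502) = -41065*(19359/3502 + 4*sqrt(1787)) = -794977335/3502 - 164260*sqrt(1787)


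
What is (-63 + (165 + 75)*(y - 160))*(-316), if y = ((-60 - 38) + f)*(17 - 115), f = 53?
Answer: -322300092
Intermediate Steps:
y = 4410 (y = ((-60 - 38) + 53)*(17 - 115) = (-98 + 53)*(-98) = -45*(-98) = 4410)
(-63 + (165 + 75)*(y - 160))*(-316) = (-63 + (165 + 75)*(4410 - 160))*(-316) = (-63 + 240*4250)*(-316) = (-63 + 1020000)*(-316) = 1019937*(-316) = -322300092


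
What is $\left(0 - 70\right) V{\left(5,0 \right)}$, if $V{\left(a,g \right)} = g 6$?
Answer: $0$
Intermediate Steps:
$V{\left(a,g \right)} = 6 g$
$\left(0 - 70\right) V{\left(5,0 \right)} = \left(0 - 70\right) 6 \cdot 0 = \left(-70\right) 0 = 0$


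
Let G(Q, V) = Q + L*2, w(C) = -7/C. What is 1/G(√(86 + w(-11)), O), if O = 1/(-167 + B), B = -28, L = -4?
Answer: 88/249 + √10483/249 ≈ 0.76460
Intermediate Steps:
O = -1/195 (O = 1/(-167 - 28) = 1/(-195) = -1/195 ≈ -0.0051282)
G(Q, V) = -8 + Q (G(Q, V) = Q - 4*2 = Q - 8 = -8 + Q)
1/G(√(86 + w(-11)), O) = 1/(-8 + √(86 - 7/(-11))) = 1/(-8 + √(86 - 7*(-1/11))) = 1/(-8 + √(86 + 7/11)) = 1/(-8 + √(953/11)) = 1/(-8 + √10483/11)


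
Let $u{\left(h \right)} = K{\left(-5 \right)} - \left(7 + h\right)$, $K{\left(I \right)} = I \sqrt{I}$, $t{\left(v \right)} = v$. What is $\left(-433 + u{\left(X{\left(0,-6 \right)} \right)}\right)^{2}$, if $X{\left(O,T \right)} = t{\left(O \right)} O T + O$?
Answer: $193475 + 4400 i \sqrt{5} \approx 1.9348 \cdot 10^{5} + 9838.7 i$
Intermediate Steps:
$K{\left(I \right)} = I^{\frac{3}{2}}$
$X{\left(O,T \right)} = O + T O^{2}$ ($X{\left(O,T \right)} = O O T + O = O^{2} T + O = T O^{2} + O = O + T O^{2}$)
$u{\left(h \right)} = -7 - h - 5 i \sqrt{5}$ ($u{\left(h \right)} = \left(-5\right)^{\frac{3}{2}} - \left(7 + h\right) = - 5 i \sqrt{5} - \left(7 + h\right) = -7 - h - 5 i \sqrt{5}$)
$\left(-433 + u{\left(X{\left(0,-6 \right)} \right)}\right)^{2} = \left(-433 - \left(7 + 5 i \sqrt{5}\right)\right)^{2} = \left(-440 - 5 i \sqrt{5}\right)^{2}$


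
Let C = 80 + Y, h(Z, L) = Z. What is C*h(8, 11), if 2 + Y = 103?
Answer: 1448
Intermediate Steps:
Y = 101 (Y = -2 + 103 = 101)
C = 181 (C = 80 + 101 = 181)
C*h(8, 11) = 181*8 = 1448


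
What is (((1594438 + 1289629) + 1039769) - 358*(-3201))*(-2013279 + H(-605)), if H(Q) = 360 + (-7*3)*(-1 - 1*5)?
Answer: -10204445874642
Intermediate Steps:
H(Q) = 486 (H(Q) = 360 - 21*(-1 - 5) = 360 - 21*(-6) = 360 + 126 = 486)
(((1594438 + 1289629) + 1039769) - 358*(-3201))*(-2013279 + H(-605)) = (((1594438 + 1289629) + 1039769) - 358*(-3201))*(-2013279 + 486) = ((2884067 + 1039769) + 1145958)*(-2012793) = (3923836 + 1145958)*(-2012793) = 5069794*(-2012793) = -10204445874642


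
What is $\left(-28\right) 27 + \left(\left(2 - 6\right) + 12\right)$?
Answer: $-748$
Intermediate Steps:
$\left(-28\right) 27 + \left(\left(2 - 6\right) + 12\right) = -756 + \left(-4 + 12\right) = -756 + 8 = -748$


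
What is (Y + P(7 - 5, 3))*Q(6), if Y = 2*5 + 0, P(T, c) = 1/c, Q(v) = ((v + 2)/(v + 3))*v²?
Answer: 992/3 ≈ 330.67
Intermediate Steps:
Q(v) = v²*(2 + v)/(3 + v) (Q(v) = ((2 + v)/(3 + v))*v² = v²*(2 + v)/(3 + v))
Y = 10 (Y = 10 + 0 = 10)
(Y + P(7 - 5, 3))*Q(6) = (10 + 1/3)*(6²*(2 + 6)/(3 + 6)) = (10 + ⅓)*(36*8/9) = 31*(36*(⅑)*8)/3 = (31/3)*32 = 992/3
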